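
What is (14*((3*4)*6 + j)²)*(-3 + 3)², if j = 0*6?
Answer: 0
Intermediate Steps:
j = 0
(14*((3*4)*6 + j)²)*(-3 + 3)² = (14*((3*4)*6 + 0)²)*(-3 + 3)² = (14*(12*6 + 0)²)*0² = (14*(72 + 0)²)*0 = (14*72²)*0 = (14*5184)*0 = 72576*0 = 0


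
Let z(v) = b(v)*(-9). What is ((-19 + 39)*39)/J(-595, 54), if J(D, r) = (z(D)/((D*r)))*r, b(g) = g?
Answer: -260/3 ≈ -86.667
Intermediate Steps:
z(v) = -9*v (z(v) = v*(-9) = -9*v)
J(D, r) = -9 (J(D, r) = ((-9*D)/((D*r)))*r = ((-9*D)*(1/(D*r)))*r = (-9/r)*r = -9)
((-19 + 39)*39)/J(-595, 54) = ((-19 + 39)*39)/(-9) = (20*39)*(-⅑) = 780*(-⅑) = -260/3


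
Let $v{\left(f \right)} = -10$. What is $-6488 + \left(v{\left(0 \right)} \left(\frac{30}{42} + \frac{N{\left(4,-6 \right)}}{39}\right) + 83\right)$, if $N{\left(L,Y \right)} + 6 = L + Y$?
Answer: $- \frac{1749955}{273} \approx -6410.1$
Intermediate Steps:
$N{\left(L,Y \right)} = -6 + L + Y$ ($N{\left(L,Y \right)} = -6 + \left(L + Y\right) = -6 + L + Y$)
$-6488 + \left(v{\left(0 \right)} \left(\frac{30}{42} + \frac{N{\left(4,-6 \right)}}{39}\right) + 83\right) = -6488 + \left(- 10 \left(\frac{30}{42} + \frac{-6 + 4 - 6}{39}\right) + 83\right) = -6488 + \left(- 10 \left(30 \cdot \frac{1}{42} - \frac{8}{39}\right) + 83\right) = -6488 + \left(- 10 \left(\frac{5}{7} - \frac{8}{39}\right) + 83\right) = -6488 + \left(\left(-10\right) \frac{139}{273} + 83\right) = -6488 + \left(- \frac{1390}{273} + 83\right) = -6488 + \frac{21269}{273} = - \frac{1749955}{273}$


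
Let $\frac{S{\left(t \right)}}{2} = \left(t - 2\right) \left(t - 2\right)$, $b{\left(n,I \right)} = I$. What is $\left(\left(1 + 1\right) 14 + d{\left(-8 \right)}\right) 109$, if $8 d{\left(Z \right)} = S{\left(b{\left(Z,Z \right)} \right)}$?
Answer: $5777$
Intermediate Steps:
$S{\left(t \right)} = 2 \left(-2 + t\right)^{2}$ ($S{\left(t \right)} = 2 \left(t - 2\right) \left(t - 2\right) = 2 \left(-2 + t\right) \left(-2 + t\right) = 2 \left(-2 + t\right)^{2}$)
$d{\left(Z \right)} = \frac{\left(-2 + Z\right)^{2}}{4}$ ($d{\left(Z \right)} = \frac{2 \left(-2 + Z\right)^{2}}{8} = \frac{\left(-2 + Z\right)^{2}}{4}$)
$\left(\left(1 + 1\right) 14 + d{\left(-8 \right)}\right) 109 = \left(\left(1 + 1\right) 14 + \frac{\left(-2 - 8\right)^{2}}{4}\right) 109 = \left(2 \cdot 14 + \frac{\left(-10\right)^{2}}{4}\right) 109 = \left(28 + \frac{1}{4} \cdot 100\right) 109 = \left(28 + 25\right) 109 = 53 \cdot 109 = 5777$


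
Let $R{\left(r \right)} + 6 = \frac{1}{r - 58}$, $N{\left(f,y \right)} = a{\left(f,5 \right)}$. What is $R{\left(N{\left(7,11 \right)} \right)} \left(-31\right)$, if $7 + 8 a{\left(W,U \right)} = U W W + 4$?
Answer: $\frac{20770}{111} \approx 187.12$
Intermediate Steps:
$a{\left(W,U \right)} = - \frac{3}{8} + \frac{U W^{2}}{8}$ ($a{\left(W,U \right)} = - \frac{7}{8} + \frac{U W W + 4}{8} = - \frac{7}{8} + \frac{U W^{2} + 4}{8} = - \frac{7}{8} + \frac{4 + U W^{2}}{8} = - \frac{7}{8} + \left(\frac{1}{2} + \frac{U W^{2}}{8}\right) = - \frac{3}{8} + \frac{U W^{2}}{8}$)
$N{\left(f,y \right)} = - \frac{3}{8} + \frac{5 f^{2}}{8}$ ($N{\left(f,y \right)} = - \frac{3}{8} + \frac{1}{8} \cdot 5 f^{2} = - \frac{3}{8} + \frac{5 f^{2}}{8}$)
$R{\left(r \right)} = -6 + \frac{1}{-58 + r}$ ($R{\left(r \right)} = -6 + \frac{1}{r - 58} = -6 + \frac{1}{-58 + r}$)
$R{\left(N{\left(7,11 \right)} \right)} \left(-31\right) = \frac{349 - 6 \left(- \frac{3}{8} + \frac{5 \cdot 7^{2}}{8}\right)}{-58 - \left(\frac{3}{8} - \frac{5 \cdot 7^{2}}{8}\right)} \left(-31\right) = \frac{349 - 6 \left(- \frac{3}{8} + \frac{5}{8} \cdot 49\right)}{-58 + \left(- \frac{3}{8} + \frac{5}{8} \cdot 49\right)} \left(-31\right) = \frac{349 - 6 \left(- \frac{3}{8} + \frac{245}{8}\right)}{-58 + \left(- \frac{3}{8} + \frac{245}{8}\right)} \left(-31\right) = \frac{349 - \frac{363}{2}}{-58 + \frac{121}{4}} \left(-31\right) = \frac{349 - \frac{363}{2}}{- \frac{111}{4}} \left(-31\right) = \left(- \frac{4}{111}\right) \frac{335}{2} \left(-31\right) = \left(- \frac{670}{111}\right) \left(-31\right) = \frac{20770}{111}$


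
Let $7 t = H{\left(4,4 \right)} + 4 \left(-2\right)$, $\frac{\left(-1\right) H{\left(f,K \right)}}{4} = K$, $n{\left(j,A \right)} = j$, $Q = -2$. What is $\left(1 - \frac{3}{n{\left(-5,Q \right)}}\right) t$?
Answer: $- \frac{192}{35} \approx -5.4857$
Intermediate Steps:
$H{\left(f,K \right)} = - 4 K$
$t = - \frac{24}{7}$ ($t = \frac{\left(-4\right) 4 + 4 \left(-2\right)}{7} = \frac{-16 - 8}{7} = \frac{1}{7} \left(-24\right) = - \frac{24}{7} \approx -3.4286$)
$\left(1 - \frac{3}{n{\left(-5,Q \right)}}\right) t = \left(1 - \frac{3}{-5}\right) \left(- \frac{24}{7}\right) = \left(1 - - \frac{3}{5}\right) \left(- \frac{24}{7}\right) = \left(1 + \frac{3}{5}\right) \left(- \frac{24}{7}\right) = \frac{8}{5} \left(- \frac{24}{7}\right) = - \frac{192}{35}$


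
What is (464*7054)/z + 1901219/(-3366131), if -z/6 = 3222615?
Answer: -23889458236223/32543232757695 ≈ -0.73408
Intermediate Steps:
z = -19335690 (z = -6*3222615 = -19335690)
(464*7054)/z + 1901219/(-3366131) = (464*7054)/(-19335690) + 1901219/(-3366131) = 3273056*(-1/19335690) + 1901219*(-1/3366131) = -1636528/9667845 - 1901219/3366131 = -23889458236223/32543232757695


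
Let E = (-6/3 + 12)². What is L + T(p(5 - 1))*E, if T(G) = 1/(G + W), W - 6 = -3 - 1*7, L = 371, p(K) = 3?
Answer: 271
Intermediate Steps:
W = -4 (W = 6 + (-3 - 1*7) = 6 + (-3 - 7) = 6 - 10 = -4)
T(G) = 1/(-4 + G) (T(G) = 1/(G - 4) = 1/(-4 + G))
E = 100 (E = (-6*⅓ + 12)² = (-2 + 12)² = 10² = 100)
L + T(p(5 - 1))*E = 371 + 100/(-4 + 3) = 371 + 100/(-1) = 371 - 1*100 = 371 - 100 = 271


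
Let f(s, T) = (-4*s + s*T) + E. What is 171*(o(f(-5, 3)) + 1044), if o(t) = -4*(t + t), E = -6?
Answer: 179892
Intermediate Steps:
f(s, T) = -6 - 4*s + T*s (f(s, T) = (-4*s + s*T) - 6 = (-4*s + T*s) - 6 = -6 - 4*s + T*s)
o(t) = -8*t
171*(o(f(-5, 3)) + 1044) = 171*(-8*(-6 - 4*(-5) + 3*(-5)) + 1044) = 171*(-8*(-6 + 20 - 15) + 1044) = 171*(-8*(-1) + 1044) = 171*(8 + 1044) = 171*1052 = 179892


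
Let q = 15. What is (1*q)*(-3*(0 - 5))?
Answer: 225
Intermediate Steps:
(1*q)*(-3*(0 - 5)) = (1*15)*(-3*(0 - 5)) = 15*(-3*(-5)) = 15*15 = 225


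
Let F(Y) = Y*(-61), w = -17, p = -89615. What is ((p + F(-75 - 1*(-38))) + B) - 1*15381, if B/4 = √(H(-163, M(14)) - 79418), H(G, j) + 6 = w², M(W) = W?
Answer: -102739 + 28*I*√1615 ≈ -1.0274e+5 + 1125.2*I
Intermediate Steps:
H(G, j) = 283 (H(G, j) = -6 + (-17)² = -6 + 289 = 283)
B = 28*I*√1615 (B = 4*√(283 - 79418) = 4*√(-79135) = 4*(7*I*√1615) = 28*I*√1615 ≈ 1125.2*I)
F(Y) = -61*Y
((p + F(-75 - 1*(-38))) + B) - 1*15381 = ((-89615 - 61*(-75 - 1*(-38))) + 28*I*√1615) - 1*15381 = ((-89615 - 61*(-75 + 38)) + 28*I*√1615) - 15381 = ((-89615 - 61*(-37)) + 28*I*√1615) - 15381 = ((-89615 + 2257) + 28*I*√1615) - 15381 = (-87358 + 28*I*√1615) - 15381 = -102739 + 28*I*√1615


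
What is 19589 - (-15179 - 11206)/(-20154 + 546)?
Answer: 128024909/6536 ≈ 19588.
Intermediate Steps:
19589 - (-15179 - 11206)/(-20154 + 546) = 19589 - (-26385)/(-19608) = 19589 - (-26385)*(-1)/19608 = 19589 - 1*8795/6536 = 19589 - 8795/6536 = 128024909/6536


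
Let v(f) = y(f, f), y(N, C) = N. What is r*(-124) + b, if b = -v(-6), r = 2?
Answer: -242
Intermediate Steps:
v(f) = f
b = 6 (b = -1*(-6) = 6)
r*(-124) + b = 2*(-124) + 6 = -248 + 6 = -242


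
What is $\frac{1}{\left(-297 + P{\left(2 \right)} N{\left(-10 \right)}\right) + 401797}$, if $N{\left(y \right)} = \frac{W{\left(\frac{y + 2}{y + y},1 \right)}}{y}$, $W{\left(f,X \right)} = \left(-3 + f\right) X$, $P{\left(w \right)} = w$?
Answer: $\frac{25}{10037513} \approx 2.4907 \cdot 10^{-6}$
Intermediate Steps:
$W{\left(f,X \right)} = X \left(-3 + f\right)$
$N{\left(y \right)} = \frac{-3 + \frac{2 + y}{2 y}}{y}$ ($N{\left(y \right)} = \frac{1 \left(-3 + \frac{y + 2}{y + y}\right)}{y} = \frac{1 \left(-3 + \frac{2 + y}{2 y}\right)}{y} = \frac{-3 + \frac{2 + y}{2 y}}{y}$)
$\frac{1}{\left(-297 + P{\left(2 \right)} N{\left(-10 \right)}\right) + 401797} = \frac{1}{\left(-297 + 2 \frac{2 - -50}{2 \cdot 100}\right) + 401797} = \frac{1}{\left(-297 + 2 \cdot \frac{1}{2} \cdot \frac{1}{100} \left(2 + 50\right)\right) + 401797} = \frac{1}{\left(-297 + 2 \cdot \frac{1}{2} \cdot \frac{1}{100} \cdot 52\right) + 401797} = \frac{1}{\left(-297 + 2 \cdot \frac{13}{50}\right) + 401797} = \frac{1}{\left(-297 + \frac{13}{25}\right) + 401797} = \frac{1}{- \frac{7412}{25} + 401797} = \frac{1}{\frac{10037513}{25}} = \frac{25}{10037513}$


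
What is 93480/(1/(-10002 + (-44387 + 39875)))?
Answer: -1356768720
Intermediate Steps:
93480/(1/(-10002 + (-44387 + 39875))) = 93480/(1/(-10002 - 4512)) = 93480/(1/(-14514)) = 93480/(-1/14514) = 93480*(-14514) = -1356768720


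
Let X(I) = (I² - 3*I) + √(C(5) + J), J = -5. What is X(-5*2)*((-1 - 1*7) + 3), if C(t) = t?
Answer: -650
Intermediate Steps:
X(I) = I² - 3*I (X(I) = (I² - 3*I) + √(5 - 5) = (I² - 3*I) + √0 = (I² - 3*I) + 0 = I² - 3*I)
X(-5*2)*((-1 - 1*7) + 3) = ((-5*2)*(-3 - 5*2))*((-1 - 1*7) + 3) = (-10*(-3 - 10))*((-1 - 7) + 3) = (-10*(-13))*(-8 + 3) = 130*(-5) = -650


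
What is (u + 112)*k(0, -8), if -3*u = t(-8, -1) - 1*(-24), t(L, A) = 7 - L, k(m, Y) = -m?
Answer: 0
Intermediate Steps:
u = -13 (u = -((7 - 1*(-8)) - 1*(-24))/3 = -((7 + 8) + 24)/3 = -(15 + 24)/3 = -1/3*39 = -13)
(u + 112)*k(0, -8) = (-13 + 112)*(-1*0) = 99*0 = 0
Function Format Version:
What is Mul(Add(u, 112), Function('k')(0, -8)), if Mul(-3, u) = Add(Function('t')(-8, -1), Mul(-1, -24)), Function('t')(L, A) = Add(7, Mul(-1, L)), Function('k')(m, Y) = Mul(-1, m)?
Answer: 0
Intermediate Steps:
u = -13 (u = Mul(Rational(-1, 3), Add(Add(7, Mul(-1, -8)), Mul(-1, -24))) = Mul(Rational(-1, 3), Add(Add(7, 8), 24)) = Mul(Rational(-1, 3), Add(15, 24)) = Mul(Rational(-1, 3), 39) = -13)
Mul(Add(u, 112), Function('k')(0, -8)) = Mul(Add(-13, 112), Mul(-1, 0)) = Mul(99, 0) = 0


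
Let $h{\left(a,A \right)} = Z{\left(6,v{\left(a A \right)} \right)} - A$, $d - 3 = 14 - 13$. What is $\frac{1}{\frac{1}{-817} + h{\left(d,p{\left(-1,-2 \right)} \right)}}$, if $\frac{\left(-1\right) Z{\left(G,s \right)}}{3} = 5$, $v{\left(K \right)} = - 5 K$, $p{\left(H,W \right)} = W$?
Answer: $- \frac{817}{10622} \approx -0.076916$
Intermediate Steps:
$Z{\left(G,s \right)} = -15$ ($Z{\left(G,s \right)} = \left(-3\right) 5 = -15$)
$d = 4$ ($d = 3 + \left(14 - 13\right) = 3 + 1 = 4$)
$h{\left(a,A \right)} = -15 - A$
$\frac{1}{\frac{1}{-817} + h{\left(d,p{\left(-1,-2 \right)} \right)}} = \frac{1}{\frac{1}{-817} - 13} = \frac{1}{- \frac{1}{817} + \left(-15 + 2\right)} = \frac{1}{- \frac{1}{817} - 13} = \frac{1}{- \frac{10622}{817}} = - \frac{817}{10622}$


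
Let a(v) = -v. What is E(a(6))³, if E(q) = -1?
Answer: -1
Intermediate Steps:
E(a(6))³ = (-1)³ = -1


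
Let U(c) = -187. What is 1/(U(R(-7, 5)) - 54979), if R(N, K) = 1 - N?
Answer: -1/55166 ≈ -1.8127e-5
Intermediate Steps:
1/(U(R(-7, 5)) - 54979) = 1/(-187 - 54979) = 1/(-55166) = -1/55166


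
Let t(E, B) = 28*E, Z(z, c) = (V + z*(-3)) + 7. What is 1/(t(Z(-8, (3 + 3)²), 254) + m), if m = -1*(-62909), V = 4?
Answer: 1/63889 ≈ 1.5652e-5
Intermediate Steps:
Z(z, c) = 11 - 3*z (Z(z, c) = (4 + z*(-3)) + 7 = (4 - 3*z) + 7 = 11 - 3*z)
m = 62909
1/(t(Z(-8, (3 + 3)²), 254) + m) = 1/(28*(11 - 3*(-8)) + 62909) = 1/(28*(11 + 24) + 62909) = 1/(28*35 + 62909) = 1/(980 + 62909) = 1/63889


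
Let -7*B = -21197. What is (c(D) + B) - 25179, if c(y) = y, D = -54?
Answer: -155434/7 ≈ -22205.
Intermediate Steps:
B = 21197/7 (B = -1/7*(-21197) = 21197/7 ≈ 3028.1)
(c(D) + B) - 25179 = (-54 + 21197/7) - 25179 = 20819/7 - 25179 = -155434/7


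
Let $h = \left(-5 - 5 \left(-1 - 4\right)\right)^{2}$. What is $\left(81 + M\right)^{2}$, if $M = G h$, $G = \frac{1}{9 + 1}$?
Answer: $14641$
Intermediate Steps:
$G = \frac{1}{10} \approx 0.1$
$h = 400$ ($h = \left(-5 - -25\right)^{2} = \left(-5 + 25\right)^{2} = 20^{2} = 400$)
$M = 40$ ($M = \frac{1}{10} \cdot 400 = 40$)
$\left(81 + M\right)^{2} = \left(81 + 40\right)^{2} = 121^{2} = 14641$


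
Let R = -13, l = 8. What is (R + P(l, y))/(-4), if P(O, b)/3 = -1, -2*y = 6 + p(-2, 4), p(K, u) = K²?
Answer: 4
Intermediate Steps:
y = -5 (y = -(6 + (-2)²)/2 = -(6 + 4)/2 = -½*10 = -5)
P(O, b) = -3 (P(O, b) = 3*(-1) = -3)
(R + P(l, y))/(-4) = (-13 - 3)/(-4) = -¼*(-16) = 4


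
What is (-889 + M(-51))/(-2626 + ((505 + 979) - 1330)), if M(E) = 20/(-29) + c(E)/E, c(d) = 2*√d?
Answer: 25801/71688 + I*√51/63036 ≈ 0.35991 + 0.00011329*I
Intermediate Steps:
M(E) = -20/29 + 2/√E (M(E) = 20/(-29) + (2*√E)/E = 20*(-1/29) + 2/√E = -20/29 + 2/√E)
(-889 + M(-51))/(-2626 + ((505 + 979) - 1330)) = (-889 + (-20/29 + 2/√(-51)))/(-2626 + ((505 + 979) - 1330)) = (-889 + (-20/29 + 2*(-I*√51/51)))/(-2626 + (1484 - 1330)) = (-889 + (-20/29 - 2*I*√51/51))/(-2626 + 154) = (-25801/29 - 2*I*√51/51)/(-2472) = (-25801/29 - 2*I*√51/51)*(-1/2472) = 25801/71688 + I*√51/63036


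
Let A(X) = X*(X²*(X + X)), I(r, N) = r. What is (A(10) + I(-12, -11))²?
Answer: 399520144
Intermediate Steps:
A(X) = 2*X⁴ (A(X) = X*(X²*(2*X)) = X*(2*X³) = 2*X⁴)
(A(10) + I(-12, -11))² = (2*10⁴ - 12)² = (2*10000 - 12)² = (20000 - 12)² = 19988² = 399520144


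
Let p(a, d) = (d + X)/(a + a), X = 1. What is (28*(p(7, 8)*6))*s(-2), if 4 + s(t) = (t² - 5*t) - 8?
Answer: 216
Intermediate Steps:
p(a, d) = (1 + d)/(2*a) (p(a, d) = (d + 1)/(a + a) = (1 + d)/((2*a)) = (1 + d)*(1/(2*a)) = (1 + d)/(2*a))
s(t) = -12 + t² - 5*t (s(t) = -4 + ((t² - 5*t) - 8) = -4 + (-8 + t² - 5*t) = -12 + t² - 5*t)
(28*(p(7, 8)*6))*s(-2) = (28*(((½)*(1 + 8)/7)*6))*(-12 + (-2)² - 5*(-2)) = (28*(((½)*(⅐)*9)*6))*(-12 + 4 + 10) = (28*((9/14)*6))*2 = (28*(27/7))*2 = 108*2 = 216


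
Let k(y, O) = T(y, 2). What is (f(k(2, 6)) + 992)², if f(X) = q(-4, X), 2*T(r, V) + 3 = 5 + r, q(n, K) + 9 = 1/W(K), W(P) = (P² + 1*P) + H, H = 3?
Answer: 78287104/81 ≈ 9.6651e+5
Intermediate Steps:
W(P) = 3 + P + P² (W(P) = (P² + 1*P) + 3 = (P² + P) + 3 = (P + P²) + 3 = 3 + P + P²)
q(n, K) = -9 + 1/(3 + K + K²)
T(r, V) = 1 + r/2 (T(r, V) = -3/2 + (5 + r)/2 = -3/2 + (5/2 + r/2) = 1 + r/2)
k(y, O) = 1 + y/2
f(X) = -9 + 1/(3 + X + X²)
(f(k(2, 6)) + 992)² = ((-9 + 1/(3 + (1 + (½)*2) + (1 + (½)*2)²)) + 992)² = ((-9 + 1/(3 + (1 + 1) + (1 + 1)²)) + 992)² = ((-9 + 1/(3 + 2 + 2²)) + 992)² = ((-9 + 1/(3 + 2 + 4)) + 992)² = ((-9 + 1/9) + 992)² = ((-9 + ⅑) + 992)² = (-80/9 + 992)² = (8848/9)² = 78287104/81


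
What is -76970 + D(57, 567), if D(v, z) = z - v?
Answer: -76460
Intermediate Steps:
-76970 + D(57, 567) = -76970 + (567 - 1*57) = -76970 + (567 - 57) = -76970 + 510 = -76460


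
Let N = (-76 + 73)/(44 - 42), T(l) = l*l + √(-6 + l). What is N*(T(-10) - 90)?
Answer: -15 - 6*I ≈ -15.0 - 6.0*I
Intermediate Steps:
T(l) = l² + √(-6 + l)
N = -3/2 ≈ -1.5000
N*(T(-10) - 90) = -3*(((-10)² + √(-6 - 10)) - 90)/2 = -3*((100 + √(-16)) - 90)/2 = -3*((100 + 4*I) - 90)/2 = -3*(10 + 4*I)/2 = -15 - 6*I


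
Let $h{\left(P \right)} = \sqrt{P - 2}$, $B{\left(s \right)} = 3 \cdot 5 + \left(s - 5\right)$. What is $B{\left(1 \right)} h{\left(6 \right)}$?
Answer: $22$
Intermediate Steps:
$B{\left(s \right)} = 10 + s$ ($B{\left(s \right)} = 15 + \left(s - 5\right) = 15 + \left(-5 + s\right) = 10 + s$)
$h{\left(P \right)} = \sqrt{-2 + P}$
$B{\left(1 \right)} h{\left(6 \right)} = \left(10 + 1\right) \sqrt{-2 + 6} = 11 \sqrt{4} = 11 \cdot 2 = 22$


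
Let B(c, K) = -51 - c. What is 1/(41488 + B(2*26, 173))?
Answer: 1/41385 ≈ 2.4163e-5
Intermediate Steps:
1/(41488 + B(2*26, 173)) = 1/(41488 + (-51 - 2*26)) = 1/(41488 + (-51 - 1*52)) = 1/(41488 + (-51 - 52)) = 1/(41488 - 103) = 1/41385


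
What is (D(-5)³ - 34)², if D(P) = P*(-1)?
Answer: 8281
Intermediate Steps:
D(P) = -P
(D(-5)³ - 34)² = ((-1*(-5))³ - 34)² = (5³ - 34)² = (125 - 34)² = 91² = 8281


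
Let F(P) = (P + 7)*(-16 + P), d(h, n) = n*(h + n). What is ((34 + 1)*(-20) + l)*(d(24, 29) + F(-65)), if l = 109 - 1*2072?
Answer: -16603805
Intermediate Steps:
F(P) = (-16 + P)*(7 + P) (F(P) = (7 + P)*(-16 + P) = (-16 + P)*(7 + P))
l = -1963 (l = 109 - 2072 = -1963)
((34 + 1)*(-20) + l)*(d(24, 29) + F(-65)) = ((34 + 1)*(-20) - 1963)*(29*(24 + 29) + (-112 + (-65)² - 9*(-65))) = (35*(-20) - 1963)*(29*53 + (-112 + 4225 + 585)) = (-700 - 1963)*(1537 + 4698) = -2663*6235 = -16603805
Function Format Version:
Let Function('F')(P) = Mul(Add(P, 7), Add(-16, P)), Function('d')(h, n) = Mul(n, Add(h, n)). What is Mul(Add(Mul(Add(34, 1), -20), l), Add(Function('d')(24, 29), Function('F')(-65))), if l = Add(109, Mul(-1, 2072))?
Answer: -16603805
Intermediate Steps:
Function('F')(P) = Mul(Add(-16, P), Add(7, P)) (Function('F')(P) = Mul(Add(7, P), Add(-16, P)) = Mul(Add(-16, P), Add(7, P)))
l = -1963 (l = Add(109, -2072) = -1963)
Mul(Add(Mul(Add(34, 1), -20), l), Add(Function('d')(24, 29), Function('F')(-65))) = Mul(Add(Mul(Add(34, 1), -20), -1963), Add(Mul(29, Add(24, 29)), Add(-112, Pow(-65, 2), Mul(-9, -65)))) = Mul(Add(Mul(35, -20), -1963), Add(Mul(29, 53), Add(-112, 4225, 585))) = Mul(Add(-700, -1963), Add(1537, 4698)) = Mul(-2663, 6235) = -16603805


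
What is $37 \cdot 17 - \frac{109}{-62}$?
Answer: $\frac{39107}{62} \approx 630.76$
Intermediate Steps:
$37 \cdot 17 - \frac{109}{-62} = 629 - - \frac{109}{62} = 629 + \frac{109}{62} = \frac{39107}{62}$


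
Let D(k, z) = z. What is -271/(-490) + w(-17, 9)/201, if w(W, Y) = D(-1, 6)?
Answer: 19137/32830 ≈ 0.58291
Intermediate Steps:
w(W, Y) = 6
-271/(-490) + w(-17, 9)/201 = -271/(-490) + 6/201 = -271*(-1/490) + 6*(1/201) = 271/490 + 2/67 = 19137/32830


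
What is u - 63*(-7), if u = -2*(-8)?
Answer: 457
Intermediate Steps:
u = 16
u - 63*(-7) = 16 - 63*(-7) = 16 + 441 = 457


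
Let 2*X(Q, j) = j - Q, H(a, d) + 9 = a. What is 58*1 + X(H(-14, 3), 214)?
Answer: 353/2 ≈ 176.50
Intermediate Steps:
H(a, d) = -9 + a
X(Q, j) = j/2 - Q/2 (X(Q, j) = (j - Q)/2 = j/2 - Q/2)
58*1 + X(H(-14, 3), 214) = 58*1 + ((1/2)*214 - (-9 - 14)/2) = 58 + (107 - 1/2*(-23)) = 58 + (107 + 23/2) = 58 + 237/2 = 353/2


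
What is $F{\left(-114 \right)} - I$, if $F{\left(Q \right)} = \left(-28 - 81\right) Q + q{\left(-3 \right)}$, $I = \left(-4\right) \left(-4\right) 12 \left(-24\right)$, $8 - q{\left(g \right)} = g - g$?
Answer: $17042$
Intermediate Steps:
$q{\left(g \right)} = 8$ ($q{\left(g \right)} = 8 - \left(g - g\right) = 8 - 0 = 8 + 0 = 8$)
$I = -4608$ ($I = 16 \cdot 12 \left(-24\right) = 192 \left(-24\right) = -4608$)
$F{\left(Q \right)} = 8 - 109 Q$ ($F{\left(Q \right)} = \left(-28 - 81\right) Q + 8 = - 109 Q + 8 = 8 - 109 Q$)
$F{\left(-114 \right)} - I = \left(8 - -12426\right) - -4608 = \left(8 + 12426\right) + 4608 = 12434 + 4608 = 17042$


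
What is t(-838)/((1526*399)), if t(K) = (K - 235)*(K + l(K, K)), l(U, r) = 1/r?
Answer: 753508885/510236412 ≈ 1.4768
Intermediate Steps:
t(K) = (-235 + K)*(K + 1/K) (t(K) = (K - 235)*(K + 1/K) = (-235 + K)*(K + 1/K))
t(-838)/((1526*399)) = (1 + (-838)² - 235*(-838) - 235/(-838))/((1526*399)) = (1 + 702244 + 196930 - 235*(-1/838))/608874 = (1 + 702244 + 196930 + 235/838)*(1/608874) = (753508885/838)*(1/608874) = 753508885/510236412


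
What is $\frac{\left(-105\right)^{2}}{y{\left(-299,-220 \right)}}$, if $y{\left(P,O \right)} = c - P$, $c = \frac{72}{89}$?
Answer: $\frac{981225}{26683} \approx 36.773$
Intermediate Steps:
$c = \frac{72}{89}$ ($c = 72 \cdot \frac{1}{89} = \frac{72}{89} \approx 0.80899$)
$y{\left(P,O \right)} = \frac{72}{89} - P$
$\frac{\left(-105\right)^{2}}{y{\left(-299,-220 \right)}} = \frac{\left(-105\right)^{2}}{\frac{72}{89} - -299} = \frac{11025}{\frac{72}{89} + 299} = \frac{11025}{\frac{26683}{89}} = 11025 \cdot \frac{89}{26683} = \frac{981225}{26683}$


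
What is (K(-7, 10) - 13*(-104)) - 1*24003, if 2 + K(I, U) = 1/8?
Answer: -181223/8 ≈ -22653.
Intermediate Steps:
K(I, U) = -15/8 (K(I, U) = -2 + 1/8 = -2 + ⅛ = -15/8)
(K(-7, 10) - 13*(-104)) - 1*24003 = (-15/8 - 13*(-104)) - 1*24003 = (-15/8 + 1352) - 24003 = 10801/8 - 24003 = -181223/8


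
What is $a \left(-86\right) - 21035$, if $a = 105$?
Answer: $-30065$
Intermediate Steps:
$a \left(-86\right) - 21035 = 105 \left(-86\right) - 21035 = -9030 - 21035 = -30065$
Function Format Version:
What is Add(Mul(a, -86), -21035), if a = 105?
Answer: -30065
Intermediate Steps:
Add(Mul(a, -86), -21035) = Add(Mul(105, -86), -21035) = Add(-9030, -21035) = -30065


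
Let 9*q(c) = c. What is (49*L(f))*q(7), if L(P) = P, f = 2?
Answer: 686/9 ≈ 76.222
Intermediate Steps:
q(c) = c/9
(49*L(f))*q(7) = (49*2)*((⅑)*7) = 98*(7/9) = 686/9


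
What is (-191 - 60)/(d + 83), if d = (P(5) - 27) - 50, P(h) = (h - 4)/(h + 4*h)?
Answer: -6275/151 ≈ -41.556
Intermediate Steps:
P(h) = (-4 + h)/(5*h) (P(h) = (-4 + h)/((5*h)) = (-4 + h)*(1/(5*h)) = (-4 + h)/(5*h))
d = -1924/25 (d = ((⅕)*(-4 + 5)/5 - 27) - 50 = ((⅕)*(⅕)*1 - 27) - 50 = (1/25 - 27) - 50 = -674/25 - 50 = -1924/25 ≈ -76.960)
(-191 - 60)/(d + 83) = (-191 - 60)/(-1924/25 + 83) = -251/151/25 = -251*25/151 = -6275/151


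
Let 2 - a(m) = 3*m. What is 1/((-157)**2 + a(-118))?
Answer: 1/25005 ≈ 3.9992e-5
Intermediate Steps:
a(m) = 2 - 3*m
1/((-157)**2 + a(-118)) = 1/((-157)**2 + (2 - 3*(-118))) = 1/(24649 + (2 + 354)) = 1/(24649 + 356) = 1/25005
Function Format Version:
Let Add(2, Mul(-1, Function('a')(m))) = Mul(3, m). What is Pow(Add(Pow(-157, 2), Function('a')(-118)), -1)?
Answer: Rational(1, 25005) ≈ 3.9992e-5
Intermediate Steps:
Function('a')(m) = Add(2, Mul(-3, m)) (Function('a')(m) = Add(2, Mul(-1, Mul(3, m))) = Add(2, Mul(-3, m)))
Pow(Add(Pow(-157, 2), Function('a')(-118)), -1) = Pow(Add(Pow(-157, 2), Add(2, Mul(-3, -118))), -1) = Pow(Add(24649, Add(2, 354)), -1) = Pow(Add(24649, 356), -1) = Pow(25005, -1) = Rational(1, 25005)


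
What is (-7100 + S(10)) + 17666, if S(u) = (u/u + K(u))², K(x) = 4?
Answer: 10591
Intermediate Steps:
S(u) = 25 (S(u) = (u/u + 4)² = (1 + 4)² = 5² = 25)
(-7100 + S(10)) + 17666 = (-7100 + 25) + 17666 = -7075 + 17666 = 10591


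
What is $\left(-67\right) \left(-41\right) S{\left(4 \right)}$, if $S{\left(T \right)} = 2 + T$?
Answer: $16482$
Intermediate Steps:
$\left(-67\right) \left(-41\right) S{\left(4 \right)} = \left(-67\right) \left(-41\right) \left(2 + 4\right) = 2747 \cdot 6 = 16482$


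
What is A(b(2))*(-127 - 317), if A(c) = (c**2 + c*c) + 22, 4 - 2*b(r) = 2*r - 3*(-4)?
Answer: -41736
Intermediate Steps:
b(r) = -4 - r (b(r) = 2 - (2*r - 3*(-4))/2 = 2 - (2*r + 12)/2 = 2 - (12 + 2*r)/2 = 2 + (-6 - r) = -4 - r)
A(c) = 22 + 2*c**2 (A(c) = (c**2 + c**2) + 22 = 2*c**2 + 22 = 22 + 2*c**2)
A(b(2))*(-127 - 317) = (22 + 2*(-4 - 1*2)**2)*(-127 - 317) = (22 + 2*(-4 - 2)**2)*(-444) = (22 + 2*(-6)**2)*(-444) = (22 + 2*36)*(-444) = (22 + 72)*(-444) = 94*(-444) = -41736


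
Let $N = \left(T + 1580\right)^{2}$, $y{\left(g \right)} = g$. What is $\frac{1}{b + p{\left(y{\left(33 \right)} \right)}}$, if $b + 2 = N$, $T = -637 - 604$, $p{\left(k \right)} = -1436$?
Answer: $\frac{1}{113483} \approx 8.8119 \cdot 10^{-6}$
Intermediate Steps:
$T = -1241$ ($T = -637 - 604 = -1241$)
$N = 114921$ ($N = \left(-1241 + 1580\right)^{2} = 339^{2} = 114921$)
$b = 114919$ ($b = -2 + 114921 = 114919$)
$\frac{1}{b + p{\left(y{\left(33 \right)} \right)}} = \frac{1}{114919 - 1436} = \frac{1}{113483}$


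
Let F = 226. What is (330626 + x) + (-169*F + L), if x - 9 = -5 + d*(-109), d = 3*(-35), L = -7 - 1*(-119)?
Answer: 303993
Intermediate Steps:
L = 112 (L = -7 + 119 = 112)
d = -105
x = 11449 (x = 9 + (-5 - 105*(-109)) = 9 + (-5 + 11445) = 9 + 11440 = 11449)
(330626 + x) + (-169*F + L) = (330626 + 11449) + (-169*226 + 112) = 342075 + (-38194 + 112) = 342075 - 38082 = 303993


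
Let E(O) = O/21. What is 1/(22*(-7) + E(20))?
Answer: -21/3214 ≈ -0.0065339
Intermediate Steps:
E(O) = O/21 (E(O) = O*(1/21) = O/21)
1/(22*(-7) + E(20)) = 1/(22*(-7) + (1/21)*20) = 1/(-154 + 20/21) = 1/(-3214/21) = -21/3214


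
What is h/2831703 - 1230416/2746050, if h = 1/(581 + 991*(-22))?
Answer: -12322938068681843/27502409008211025 ≈ -0.44807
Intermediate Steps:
h = -1/21221 (h = 1/(581 - 21802) = 1/(-21221) = -1/21221 ≈ -4.7123e-5)
h/2831703 - 1230416/2746050 = -1/21221/2831703 - 1230416/2746050 = -1/21221*1/2831703 - 1230416*1/2746050 = -1/60091569363 - 615208/1373025 = -12322938068681843/27502409008211025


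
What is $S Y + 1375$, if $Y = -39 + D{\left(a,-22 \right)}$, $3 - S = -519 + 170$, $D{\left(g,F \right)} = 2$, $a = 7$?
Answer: $-11649$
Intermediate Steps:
$S = 352$ ($S = 3 - \left(-519 + 170\right) = 3 - -349 = 3 + 349 = 352$)
$Y = -37$ ($Y = -39 + 2 = -37$)
$S Y + 1375 = 352 \left(-37\right) + 1375 = -13024 + 1375 = -11649$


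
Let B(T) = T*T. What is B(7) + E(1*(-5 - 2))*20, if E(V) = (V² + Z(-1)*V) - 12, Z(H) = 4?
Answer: 229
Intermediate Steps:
B(T) = T²
E(V) = -12 + V² + 4*V (E(V) = (V² + 4*V) - 12 = -12 + V² + 4*V)
B(7) + E(1*(-5 - 2))*20 = 7² + (-12 + (1*(-5 - 2))² + 4*(1*(-5 - 2)))*20 = 49 + (-12 + (1*(-7))² + 4*(1*(-7)))*20 = 49 + (-12 + (-7)² + 4*(-7))*20 = 49 + (-12 + 49 - 28)*20 = 49 + 9*20 = 49 + 180 = 229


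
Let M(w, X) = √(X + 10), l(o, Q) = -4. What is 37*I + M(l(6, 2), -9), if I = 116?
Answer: 4293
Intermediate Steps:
M(w, X) = √(10 + X)
37*I + M(l(6, 2), -9) = 37*116 + √(10 - 9) = 4292 + √1 = 4292 + 1 = 4293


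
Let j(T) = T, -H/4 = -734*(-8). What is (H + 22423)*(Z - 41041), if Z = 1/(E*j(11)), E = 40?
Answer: 3846362307/88 ≈ 4.3709e+7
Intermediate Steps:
H = -23488 (H = -(-2936)*(-8) = -4*5872 = -23488)
Z = 1/440 (Z = 1/(40*11) = 1/440 ≈ 0.0022727)
(H + 22423)*(Z - 41041) = (-23488 + 22423)*(1/440 - 41041) = -1065*(-18058039/440) = 3846362307/88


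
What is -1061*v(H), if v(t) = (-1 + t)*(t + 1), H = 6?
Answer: -37135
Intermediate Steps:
v(t) = (1 + t)*(-1 + t) (v(t) = (-1 + t)*(1 + t) = (1 + t)*(-1 + t))
-1061*v(H) = -1061*(-1 + 6²) = -1061*(-1 + 36) = -1061*35 = -37135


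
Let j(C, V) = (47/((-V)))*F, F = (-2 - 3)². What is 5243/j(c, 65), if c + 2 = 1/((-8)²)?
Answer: -68159/235 ≈ -290.04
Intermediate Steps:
c = -127/64 (c = -2 + 1/((-8)²) = -2 + 1/64 = -127/64 ≈ -1.9844)
F = 25 (F = (-5)² = 25)
j(C, V) = -1175/V (j(C, V) = (47/((-V)))*25 = (47*(-1/V))*25 = -47/V*25 = -1175/V)
5243/j(c, 65) = 5243/((-1175/65)) = 5243/((-1175*1/65)) = 5243/(-235/13) = 5243*(-13/235) = -68159/235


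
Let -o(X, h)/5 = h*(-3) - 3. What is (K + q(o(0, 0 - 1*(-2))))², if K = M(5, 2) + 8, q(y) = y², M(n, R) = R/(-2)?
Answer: 4129024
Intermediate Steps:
M(n, R) = -R/2 (M(n, R) = R*(-½) = -R/2)
o(X, h) = 15 + 15*h (o(X, h) = -5*(h*(-3) - 3) = -5*(-3*h - 3) = -5*(-3 - 3*h) = 15 + 15*h)
K = 7 (K = -½*2 + 8 = -1 + 8 = 7)
(K + q(o(0, 0 - 1*(-2))))² = (7 + (15 + 15*(0 - 1*(-2)))²)² = (7 + (15 + 15*(0 + 2))²)² = (7 + (15 + 15*2)²)² = (7 + (15 + 30)²)² = (7 + 45²)² = (7 + 2025)² = 2032² = 4129024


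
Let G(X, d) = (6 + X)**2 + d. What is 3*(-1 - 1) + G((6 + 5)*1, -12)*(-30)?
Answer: -8316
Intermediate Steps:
G(X, d) = d + (6 + X)**2
3*(-1 - 1) + G((6 + 5)*1, -12)*(-30) = 3*(-1 - 1) + (-12 + (6 + (6 + 5)*1)**2)*(-30) = 3*(-2) + (-12 + (6 + 11*1)**2)*(-30) = -6 + (-12 + (6 + 11)**2)*(-30) = -6 + (-12 + 17**2)*(-30) = -6 + (-12 + 289)*(-30) = -6 + 277*(-30) = -6 - 8310 = -8316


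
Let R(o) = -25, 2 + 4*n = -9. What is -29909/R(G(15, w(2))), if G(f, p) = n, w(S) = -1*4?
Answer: 29909/25 ≈ 1196.4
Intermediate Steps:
n = -11/4 (n = -½ + (¼)*(-9) = -½ - 9/4 = -11/4 ≈ -2.7500)
w(S) = -4
G(f, p) = -11/4
-29909/R(G(15, w(2))) = -29909/(-25) = -29909*(-1/25) = 29909/25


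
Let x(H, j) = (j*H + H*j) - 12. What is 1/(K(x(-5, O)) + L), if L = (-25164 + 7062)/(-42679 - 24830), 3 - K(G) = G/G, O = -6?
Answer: 22503/51040 ≈ 0.44089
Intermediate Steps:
x(H, j) = -12 + 2*H*j (x(H, j) = (H*j + H*j) - 12 = 2*H*j - 12 = -12 + 2*H*j)
K(G) = 2 (K(G) = 3 - G/G = 3 - 1*1 = 3 - 1 = 2)
L = 6034/22503 (L = -18102/(-67509) = -18102*(-1/67509) = 6034/22503 ≈ 0.26814)
1/(K(x(-5, O)) + L) = 1/(2 + 6034/22503) = 1/(51040/22503) = 22503/51040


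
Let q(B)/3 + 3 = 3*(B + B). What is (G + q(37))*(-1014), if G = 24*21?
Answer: -1177254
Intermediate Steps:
G = 504
q(B) = -9 + 18*B (q(B) = -9 + 3*(3*(B + B)) = -9 + 3*(3*(2*B)) = -9 + 3*(6*B) = -9 + 18*B)
(G + q(37))*(-1014) = (504 + (-9 + 18*37))*(-1014) = (504 + (-9 + 666))*(-1014) = (504 + 657)*(-1014) = 1161*(-1014) = -1177254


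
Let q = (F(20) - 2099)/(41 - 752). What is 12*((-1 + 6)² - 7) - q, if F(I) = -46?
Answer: 50477/237 ≈ 212.98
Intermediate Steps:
q = 715/237 (q = (-46 - 2099)/(41 - 752) = -2145/(-711) = -2145*(-1/711) = 715/237 ≈ 3.0169)
12*((-1 + 6)² - 7) - q = 12*((-1 + 6)² - 7) - 1*715/237 = 12*(5² - 7) - 715/237 = 12*(25 - 7) - 715/237 = 12*18 - 715/237 = 216 - 715/237 = 50477/237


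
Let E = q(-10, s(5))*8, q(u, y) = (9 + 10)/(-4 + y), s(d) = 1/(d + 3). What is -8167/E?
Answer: 253177/1216 ≈ 208.20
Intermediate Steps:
s(d) = 1/(3 + d)
q(u, y) = 19/(-4 + y)
E = -1216/31 (E = (19/(-4 + 1/(3 + 5)))*8 = (19/(-4 + 1/8))*8 = (19/(-4 + ⅛))*8 = (19/(-31/8))*8 = (19*(-8/31))*8 = -152/31*8 = -1216/31 ≈ -39.226)
-8167/E = -8167/(-1216/31) = -8167*(-31/1216) = 253177/1216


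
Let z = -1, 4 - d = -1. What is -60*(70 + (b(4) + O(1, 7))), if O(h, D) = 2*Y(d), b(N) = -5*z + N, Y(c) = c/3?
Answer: -4940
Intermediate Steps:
d = 5 (d = 4 - 1*(-1) = 4 + 1 = 5)
Y(c) = c/3 (Y(c) = c*(⅓) = c/3)
b(N) = 5 + N (b(N) = -5*(-1) + N = 5 + N)
O(h, D) = 10/3 (O(h, D) = 2*((⅓)*5) = 2*(5/3) = 10/3)
-60*(70 + (b(4) + O(1, 7))) = -60*(70 + ((5 + 4) + 10/3)) = -60*(70 + (9 + 10/3)) = -60*(70 + 37/3) = -60*247/3 = -4940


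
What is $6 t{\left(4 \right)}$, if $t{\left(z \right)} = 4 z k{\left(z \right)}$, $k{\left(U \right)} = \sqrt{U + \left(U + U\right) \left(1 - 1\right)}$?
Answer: $192$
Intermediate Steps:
$k{\left(U \right)} = \sqrt{U}$ ($k{\left(U \right)} = \sqrt{U + 2 U 0} = \sqrt{U + 0} = \sqrt{U}$)
$t{\left(z \right)} = 4 z^{\frac{3}{2}}$ ($t{\left(z \right)} = 4 z \sqrt{z} = 4 z^{\frac{3}{2}}$)
$6 t{\left(4 \right)} = 6 \cdot 4 \cdot 4^{\frac{3}{2}} = 6 \cdot 4 \cdot 8 = 6 \cdot 32 = 192$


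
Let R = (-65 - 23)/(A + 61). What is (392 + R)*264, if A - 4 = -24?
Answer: 4219776/41 ≈ 1.0292e+5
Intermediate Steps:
A = -20 (A = 4 - 24 = -20)
R = -88/41 (R = (-65 - 23)/(-20 + 61) = -88/41 ≈ -2.1463)
(392 + R)*264 = (392 - 88/41)*264 = (15984/41)*264 = 4219776/41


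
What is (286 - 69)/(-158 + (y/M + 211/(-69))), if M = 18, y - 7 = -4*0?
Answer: -89838/66517 ≈ -1.3506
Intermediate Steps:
y = 7 (y = 7 - 4*0 = 7 + 0 = 7)
(286 - 69)/(-158 + (y/M + 211/(-69))) = (286 - 69)/(-158 + (7/18 + 211/(-69))) = 217/(-158 + (7*(1/18) + 211*(-1/69))) = 217/(-158 + (7/18 - 211/69)) = 217/(-158 - 1105/414) = 217/(-66517/414) = 217*(-414/66517) = -89838/66517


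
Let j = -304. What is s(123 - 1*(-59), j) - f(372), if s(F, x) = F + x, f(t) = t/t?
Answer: -123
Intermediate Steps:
f(t) = 1
s(123 - 1*(-59), j) - f(372) = ((123 - 1*(-59)) - 304) - 1*1 = ((123 + 59) - 304) - 1 = (182 - 304) - 1 = -122 - 1 = -123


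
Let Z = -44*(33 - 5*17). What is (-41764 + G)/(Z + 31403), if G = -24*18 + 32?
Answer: -42164/33691 ≈ -1.2515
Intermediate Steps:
Z = 2288 (Z = -44*(33 - 85) = -44*(-52) = 2288)
G = -400 (G = -432 + 32 = -400)
(-41764 + G)/(Z + 31403) = (-41764 - 400)/(2288 + 31403) = -42164/33691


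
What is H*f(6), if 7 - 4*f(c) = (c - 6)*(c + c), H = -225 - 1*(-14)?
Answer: -1477/4 ≈ -369.25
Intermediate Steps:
H = -211 (H = -225 + 14 = -211)
f(c) = 7/4 - c*(-6 + c)/2 (f(c) = 7/4 - (c - 6)*(c + c)/4 = 7/4 - (-6 + c)*2*c/4 = 7/4 - c*(-6 + c)/2)
H*f(6) = -211*(7/4 + 3*6 - ½*6²) = -211*(7/4 + 18 - ½*36) = -211*(7/4 + 18 - 18) = -211*7/4 = -1477/4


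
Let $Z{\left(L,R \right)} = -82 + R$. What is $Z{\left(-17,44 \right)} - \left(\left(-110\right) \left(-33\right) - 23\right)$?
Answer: $-3645$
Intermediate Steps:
$Z{\left(-17,44 \right)} - \left(\left(-110\right) \left(-33\right) - 23\right) = \left(-82 + 44\right) - \left(\left(-110\right) \left(-33\right) - 23\right) = -38 - \left(3630 - 23\right) = -38 - 3607 = -3645$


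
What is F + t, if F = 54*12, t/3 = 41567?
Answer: 125349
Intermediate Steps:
t = 124701 (t = 3*41567 = 124701)
F = 648
F + t = 648 + 124701 = 125349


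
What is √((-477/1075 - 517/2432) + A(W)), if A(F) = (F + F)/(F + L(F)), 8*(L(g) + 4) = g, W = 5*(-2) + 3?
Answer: √2232699234/65360 ≈ 0.72294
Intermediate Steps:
W = -7 (W = -10 + 3 = -7)
L(g) = -4 + g/8
A(F) = 2*F/(-4 + 9*F/8) (A(F) = (F + F)/(F + (-4 + F/8)) = (2*F)/(-4 + 9*F/8) = 2*F/(-4 + 9*F/8))
√((-477/1075 - 517/2432) + A(W)) = √((-477/1075 - 517/2432) + 16*(-7)/(-32 + 9*(-7))) = √((-477*1/1075 - 517*1/2432) + 16*(-7)/(-32 - 63)) = √((-477/1075 - 517/2432) + 16*(-7)/(-95)) = √(-1715839/2614400 + 16*(-7)*(-1/95)) = √(-1715839/2614400 + 112/95) = √(1366401/2614400) = √2232699234/65360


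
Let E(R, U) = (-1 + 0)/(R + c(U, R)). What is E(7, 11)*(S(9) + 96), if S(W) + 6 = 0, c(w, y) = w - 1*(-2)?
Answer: -9/2 ≈ -4.5000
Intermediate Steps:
c(w, y) = 2 + w (c(w, y) = w + 2 = 2 + w)
S(W) = -6 (S(W) = -6 + 0 = -6)
E(R, U) = -1/(2 + R + U) (E(R, U) = (-1 + 0)/(R + (2 + U)) = -1/(2 + R + U))
E(7, 11)*(S(9) + 96) = (-1/(2 + 7 + 11))*(-6 + 96) = -1/20*90 = -9/2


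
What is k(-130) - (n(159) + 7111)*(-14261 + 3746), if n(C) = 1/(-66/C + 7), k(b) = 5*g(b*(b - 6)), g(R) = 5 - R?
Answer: 26065200005/349 ≈ 7.4685e+7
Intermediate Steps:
k(b) = 25 - 5*b*(-6 + b) (k(b) = 5*(5 - b*(b - 6)) = 5*(5 - b*(-6 + b)) = 25 - 5*b*(-6 + b))
n(C) = 1/(7 - 66/C)
k(-130) - (n(159) + 7111)*(-14261 + 3746) = (25 - 5*(-130)*(-6 - 130)) - (159/(-66 + 7*159) + 7111)*(-14261 + 3746) = (25 - 5*(-130)*(-136)) - (159/(-66 + 1113) + 7111)*(-10515) = (25 - 88400) - (159/1047 + 7111)*(-10515) = -88375 - (159*(1/1047) + 7111)*(-10515) = -88375 - (53/349 + 7111)*(-10515) = -88375 - 2481792*(-10515)/349 = -88375 - 1*(-26096042880/349) = -88375 + 26096042880/349 = 26065200005/349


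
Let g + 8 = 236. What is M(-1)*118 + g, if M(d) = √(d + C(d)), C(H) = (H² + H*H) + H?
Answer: 228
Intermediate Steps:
g = 228 (g = -8 + 236 = 228)
C(H) = H + 2*H² (C(H) = (H² + H²) + H = 2*H² + H = H + 2*H²)
M(d) = √(d + d*(1 + 2*d))
M(-1)*118 + g = (√2*√(-(1 - 1)))*118 + 228 = (√2*√(-1*0))*118 + 228 = (√2*√0)*118 + 228 = (√2*0)*118 + 228 = 0*118 + 228 = 0 + 228 = 228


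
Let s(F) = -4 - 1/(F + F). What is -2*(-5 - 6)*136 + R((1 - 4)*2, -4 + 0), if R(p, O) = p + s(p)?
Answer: 35785/12 ≈ 2982.1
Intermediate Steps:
s(F) = -4 - 1/(2*F)
R(p, O) = -4 + p - 1/(2*p) (R(p, O) = p + (-4 - 1/(2*p)) = -4 + p - 1/(2*p))
-2*(-5 - 6)*136 + R((1 - 4)*2, -4 + 0) = -2*(-5 - 6)*136 + (-4 + (1 - 4)*2 - 1/(2*(1 - 4))/2) = -2*(-11)*136 + (-4 - 3*2 - 1/(2*((-3*2)))) = 22*136 + (-4 - 6 - 1/2/(-6)) = 2992 + (-4 - 6 - 1/2*(-1/6)) = 2992 + (-4 - 6 + 1/12) = 2992 - 119/12 = 35785/12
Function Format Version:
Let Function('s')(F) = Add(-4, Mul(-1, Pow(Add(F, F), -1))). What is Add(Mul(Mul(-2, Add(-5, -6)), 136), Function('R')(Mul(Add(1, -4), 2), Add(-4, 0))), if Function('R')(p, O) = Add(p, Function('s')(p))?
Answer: Rational(35785, 12) ≈ 2982.1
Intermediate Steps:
Function('s')(F) = Add(-4, Mul(Rational(-1, 2), Pow(F, -1))) (Function('s')(F) = Add(-4, Mul(-1, Pow(Mul(2, F), -1))) = Add(-4, Mul(-1, Mul(Rational(1, 2), Pow(F, -1)))) = Add(-4, Mul(Rational(-1, 2), Pow(F, -1))))
Function('R')(p, O) = Add(-4, p, Mul(Rational(-1, 2), Pow(p, -1))) (Function('R')(p, O) = Add(p, Add(-4, Mul(Rational(-1, 2), Pow(p, -1)))) = Add(-4, p, Mul(Rational(-1, 2), Pow(p, -1))))
Add(Mul(Mul(-2, Add(-5, -6)), 136), Function('R')(Mul(Add(1, -4), 2), Add(-4, 0))) = Add(Mul(Mul(-2, Add(-5, -6)), 136), Add(-4, Mul(Add(1, -4), 2), Mul(Rational(-1, 2), Pow(Mul(Add(1, -4), 2), -1)))) = Add(Mul(Mul(-2, -11), 136), Add(-4, Mul(-3, 2), Mul(Rational(-1, 2), Pow(Mul(-3, 2), -1)))) = Add(Mul(22, 136), Add(-4, -6, Mul(Rational(-1, 2), Pow(-6, -1)))) = Add(2992, Add(-4, -6, Mul(Rational(-1, 2), Rational(-1, 6)))) = Add(2992, Add(-4, -6, Rational(1, 12))) = Add(2992, Rational(-119, 12)) = Rational(35785, 12)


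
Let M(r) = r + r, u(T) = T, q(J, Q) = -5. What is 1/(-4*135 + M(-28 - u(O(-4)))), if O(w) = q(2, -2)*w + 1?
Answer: -1/638 ≈ -0.0015674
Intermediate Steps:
O(w) = 1 - 5*w (O(w) = -5*w + 1 = 1 - 5*w)
M(r) = 2*r
1/(-4*135 + M(-28 - u(O(-4)))) = 1/(-4*135 + 2*(-28 - (1 - 5*(-4)))) = 1/(-540 + 2*(-28 - (1 + 20))) = 1/(-540 + 2*(-28 - 1*21)) = 1/(-540 + 2*(-28 - 21)) = 1/(-540 + 2*(-49)) = 1/(-540 - 98) = 1/(-638) = -1/638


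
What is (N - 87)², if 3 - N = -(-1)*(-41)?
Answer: 1849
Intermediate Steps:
N = 44 (N = 3 - (-1)*(-1*(-41)) = 3 - (-1)*41 = 3 - 1*(-41) = 3 + 41 = 44)
(N - 87)² = (44 - 87)² = (-43)² = 1849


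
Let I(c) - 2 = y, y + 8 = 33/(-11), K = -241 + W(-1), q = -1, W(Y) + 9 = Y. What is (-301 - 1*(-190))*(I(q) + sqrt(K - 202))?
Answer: 999 - 111*I*sqrt(453) ≈ 999.0 - 2362.5*I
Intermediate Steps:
W(Y) = -9 + Y
K = -251 (K = -241 + (-9 - 1) = -241 - 10 = -251)
y = -11 (y = -8 + 33/(-11) = -8 + 33*(-1/11) = -8 - 3 = -11)
I(c) = -9 (I(c) = 2 - 11 = -9)
(-301 - 1*(-190))*(I(q) + sqrt(K - 202)) = (-301 - 1*(-190))*(-9 + sqrt(-251 - 202)) = (-301 + 190)*(-9 + sqrt(-453)) = -111*(-9 + I*sqrt(453)) = 999 - 111*I*sqrt(453)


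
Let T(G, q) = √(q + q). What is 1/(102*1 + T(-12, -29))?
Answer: 51/5231 - I*√58/10462 ≈ 0.0097496 - 0.00072795*I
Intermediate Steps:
T(G, q) = √2*√q (T(G, q) = √(2*q) = √2*√q)
1/(102*1 + T(-12, -29)) = 1/(102*1 + √2*√(-29)) = 1/(102 + √2*(I*√29)) = 1/(102 + I*√58)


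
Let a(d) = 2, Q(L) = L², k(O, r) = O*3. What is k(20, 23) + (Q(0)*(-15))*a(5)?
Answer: 60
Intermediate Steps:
k(O, r) = 3*O
k(20, 23) + (Q(0)*(-15))*a(5) = 3*20 + (0²*(-15))*2 = 60 + (0*(-15))*2 = 60 + 0*2 = 60 + 0 = 60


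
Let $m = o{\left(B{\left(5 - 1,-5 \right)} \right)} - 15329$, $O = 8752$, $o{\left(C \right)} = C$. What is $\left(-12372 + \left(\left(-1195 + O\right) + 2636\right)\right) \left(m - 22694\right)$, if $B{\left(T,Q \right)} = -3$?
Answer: $82858654$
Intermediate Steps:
$m = -15332$ ($m = -3 - 15329 = -15332$)
$\left(-12372 + \left(\left(-1195 + O\right) + 2636\right)\right) \left(m - 22694\right) = \left(-12372 + \left(\left(-1195 + 8752\right) + 2636\right)\right) \left(-15332 - 22694\right) = \left(-12372 + \left(7557 + 2636\right)\right) \left(-38026\right) = \left(-12372 + 10193\right) \left(-38026\right) = \left(-2179\right) \left(-38026\right) = 82858654$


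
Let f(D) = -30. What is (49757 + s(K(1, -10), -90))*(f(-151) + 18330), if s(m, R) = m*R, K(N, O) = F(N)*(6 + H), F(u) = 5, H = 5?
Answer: 819968100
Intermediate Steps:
K(N, O) = 55 (K(N, O) = 5*(6 + 5) = 5*11 = 55)
s(m, R) = R*m
(49757 + s(K(1, -10), -90))*(f(-151) + 18330) = (49757 - 90*55)*(-30 + 18330) = (49757 - 4950)*18300 = 44807*18300 = 819968100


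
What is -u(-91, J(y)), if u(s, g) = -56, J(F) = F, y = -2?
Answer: 56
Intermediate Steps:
-u(-91, J(y)) = -1*(-56) = 56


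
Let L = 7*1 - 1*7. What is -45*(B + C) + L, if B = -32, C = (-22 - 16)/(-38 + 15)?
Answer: 31410/23 ≈ 1365.7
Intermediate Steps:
C = 38/23 (C = -38/(-23) = -38*(-1/23) = 38/23 ≈ 1.6522)
L = 0 (L = 7 - 7 = 0)
-45*(B + C) + L = -45*(-32 + 38/23) + 0 = -45*(-698/23) + 0 = 31410/23 + 0 = 31410/23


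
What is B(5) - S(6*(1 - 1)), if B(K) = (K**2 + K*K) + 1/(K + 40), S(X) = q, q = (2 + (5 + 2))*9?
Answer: -1394/45 ≈ -30.978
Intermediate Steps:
q = 81 (q = (2 + 7)*9 = 9*9 = 81)
S(X) = 81
B(K) = 1/(40 + K) + 2*K**2 (B(K) = (K**2 + K**2) + 1/(40 + K) = 2*K**2 + 1/(40 + K) = 1/(40 + K) + 2*K**2)
B(5) - S(6*(1 - 1)) = (1 + 2*5**3 + 80*5**2)/(40 + 5) - 1*81 = (1 + 2*125 + 80*25)/45 - 81 = (1 + 250 + 2000)/45 - 81 = (1/45)*2251 - 81 = 2251/45 - 81 = -1394/45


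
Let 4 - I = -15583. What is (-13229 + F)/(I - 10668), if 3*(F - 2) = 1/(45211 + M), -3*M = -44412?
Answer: -2381455214/885641355 ≈ -2.6890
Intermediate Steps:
I = 15587 (I = 4 - 1*(-15583) = 4 + 15583 = 15587)
M = 14804 (M = -1/3*(-44412) = 14804)
F = 360091/180045 (F = 2 + 1/(3*(45211 + 14804)) = 2 + (1/3)/60015 = 2 + (1/3)*(1/60015) = 2 + 1/180045 = 360091/180045 ≈ 2.0000)
(-13229 + F)/(I - 10668) = (-13229 + 360091/180045)/(15587 - 10668) = -2381455214/180045/4919 = -2381455214/180045*1/4919 = -2381455214/885641355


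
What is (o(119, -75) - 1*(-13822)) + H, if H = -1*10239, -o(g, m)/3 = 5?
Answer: 3568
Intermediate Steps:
o(g, m) = -15 (o(g, m) = -3*5 = -15)
H = -10239
(o(119, -75) - 1*(-13822)) + H = (-15 - 1*(-13822)) - 10239 = (-15 + 13822) - 10239 = 13807 - 10239 = 3568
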